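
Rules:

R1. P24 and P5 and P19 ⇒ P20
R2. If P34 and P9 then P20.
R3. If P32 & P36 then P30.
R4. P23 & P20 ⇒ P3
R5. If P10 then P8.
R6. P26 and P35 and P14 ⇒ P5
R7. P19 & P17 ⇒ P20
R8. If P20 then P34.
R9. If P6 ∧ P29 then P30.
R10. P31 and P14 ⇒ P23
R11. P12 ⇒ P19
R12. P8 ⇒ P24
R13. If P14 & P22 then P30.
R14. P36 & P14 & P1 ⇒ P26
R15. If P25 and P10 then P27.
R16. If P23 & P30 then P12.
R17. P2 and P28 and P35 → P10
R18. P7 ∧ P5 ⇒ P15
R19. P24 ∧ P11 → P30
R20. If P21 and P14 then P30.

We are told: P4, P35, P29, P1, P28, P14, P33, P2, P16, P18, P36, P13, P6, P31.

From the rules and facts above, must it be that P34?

P30  (by R9: P6, P29)
P23  (by R10: P31, P14)
P26  (by R14: P36, P14, P1)
P12  (by R16: P23, P30)
P10  (by R17: P2, P28, P35)
P8  (by R5: P10)
P5  (by R6: P26, P35, P14)
P19  (by R11: P12)
P24  (by R12: P8)
P20  (by R1: P24, P5, P19)
P34  (by R8: P20)

Yes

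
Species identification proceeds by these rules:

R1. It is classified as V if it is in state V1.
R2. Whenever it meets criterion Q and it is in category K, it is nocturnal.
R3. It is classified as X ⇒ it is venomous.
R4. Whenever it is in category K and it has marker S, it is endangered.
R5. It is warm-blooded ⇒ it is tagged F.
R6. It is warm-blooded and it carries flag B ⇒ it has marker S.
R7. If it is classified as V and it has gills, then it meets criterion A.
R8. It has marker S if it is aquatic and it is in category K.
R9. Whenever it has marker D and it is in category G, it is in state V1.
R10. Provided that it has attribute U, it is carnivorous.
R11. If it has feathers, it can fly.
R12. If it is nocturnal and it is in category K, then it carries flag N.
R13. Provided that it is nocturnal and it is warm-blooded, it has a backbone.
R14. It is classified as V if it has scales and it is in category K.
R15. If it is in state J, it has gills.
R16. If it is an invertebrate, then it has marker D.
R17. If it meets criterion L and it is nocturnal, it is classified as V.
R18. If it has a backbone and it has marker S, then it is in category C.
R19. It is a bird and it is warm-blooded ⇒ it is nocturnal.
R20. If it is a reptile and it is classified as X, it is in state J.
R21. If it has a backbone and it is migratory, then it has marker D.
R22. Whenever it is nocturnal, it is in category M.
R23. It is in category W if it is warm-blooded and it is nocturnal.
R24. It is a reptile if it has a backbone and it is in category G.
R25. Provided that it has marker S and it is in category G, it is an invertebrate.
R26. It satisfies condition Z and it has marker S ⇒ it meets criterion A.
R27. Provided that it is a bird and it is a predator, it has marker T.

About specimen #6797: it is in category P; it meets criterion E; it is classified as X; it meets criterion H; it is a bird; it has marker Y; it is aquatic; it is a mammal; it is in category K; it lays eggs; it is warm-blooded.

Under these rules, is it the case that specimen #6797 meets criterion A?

No

Forward chaining from the given facts derives: is venomous, is tagged F, has marker S, is nocturnal, is in category M, is in category W, is endangered, carries flag N, has a backbone, is in category C.
Rules concluding "it meets criterion A": R7 needs "it is classified as V"; R26 needs "it satisfies condition Z" — none of these are established.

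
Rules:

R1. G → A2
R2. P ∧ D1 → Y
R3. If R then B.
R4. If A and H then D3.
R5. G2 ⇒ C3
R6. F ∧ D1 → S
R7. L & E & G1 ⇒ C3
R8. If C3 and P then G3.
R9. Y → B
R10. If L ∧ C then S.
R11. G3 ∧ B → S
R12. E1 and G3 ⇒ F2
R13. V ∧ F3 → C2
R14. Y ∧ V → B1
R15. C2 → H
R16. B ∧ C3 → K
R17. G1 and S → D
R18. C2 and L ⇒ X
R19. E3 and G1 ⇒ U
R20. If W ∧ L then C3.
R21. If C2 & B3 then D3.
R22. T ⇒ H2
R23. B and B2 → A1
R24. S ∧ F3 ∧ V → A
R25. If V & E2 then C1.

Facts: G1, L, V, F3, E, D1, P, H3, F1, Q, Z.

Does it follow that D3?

Y  (by R2: P, D1)
C3  (by R7: L, E, G1)
G3  (by R8: C3, P)
B  (by R9: Y)
S  (by R11: G3, B)
C2  (by R13: V, F3)
H  (by R15: C2)
A  (by R24: S, F3, V)
D3  (by R4: A, H)

Yes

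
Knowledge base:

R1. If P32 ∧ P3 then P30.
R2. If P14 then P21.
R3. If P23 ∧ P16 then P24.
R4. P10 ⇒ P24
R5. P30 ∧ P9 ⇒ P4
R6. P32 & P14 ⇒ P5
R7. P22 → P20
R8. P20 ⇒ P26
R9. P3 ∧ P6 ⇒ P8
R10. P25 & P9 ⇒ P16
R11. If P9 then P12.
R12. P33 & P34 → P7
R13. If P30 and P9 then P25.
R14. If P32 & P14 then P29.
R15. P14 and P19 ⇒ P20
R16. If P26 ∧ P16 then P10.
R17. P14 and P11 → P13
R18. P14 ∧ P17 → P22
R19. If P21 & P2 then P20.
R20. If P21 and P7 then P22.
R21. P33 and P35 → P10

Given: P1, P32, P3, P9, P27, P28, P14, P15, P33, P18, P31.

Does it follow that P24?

No

Forward chaining from the given facts derives: P30, P21, P4, P5, P12, P25, P29, P16.
Rules concluding P24: R3 needs P23; R4 needs P10 — none of these are established.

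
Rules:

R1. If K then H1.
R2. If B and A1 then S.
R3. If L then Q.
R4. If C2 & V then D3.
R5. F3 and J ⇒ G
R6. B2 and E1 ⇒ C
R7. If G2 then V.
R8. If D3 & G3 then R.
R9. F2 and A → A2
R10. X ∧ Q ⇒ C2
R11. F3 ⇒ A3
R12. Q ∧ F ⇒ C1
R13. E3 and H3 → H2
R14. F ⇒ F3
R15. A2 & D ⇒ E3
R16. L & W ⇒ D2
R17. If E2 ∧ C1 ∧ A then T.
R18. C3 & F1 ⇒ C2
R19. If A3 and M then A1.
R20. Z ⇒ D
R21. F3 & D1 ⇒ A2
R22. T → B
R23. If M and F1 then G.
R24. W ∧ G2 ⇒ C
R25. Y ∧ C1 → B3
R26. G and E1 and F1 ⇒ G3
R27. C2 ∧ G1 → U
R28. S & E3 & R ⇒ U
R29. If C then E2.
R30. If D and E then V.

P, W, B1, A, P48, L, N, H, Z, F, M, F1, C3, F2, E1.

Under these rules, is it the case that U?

No

Forward chaining from the given facts derives: Q, A2, C1, F3, D2, C2, D, G, G3, A3, E3, A1.
Rules concluding U: R27 needs G1; R28 needs S — none of these are established.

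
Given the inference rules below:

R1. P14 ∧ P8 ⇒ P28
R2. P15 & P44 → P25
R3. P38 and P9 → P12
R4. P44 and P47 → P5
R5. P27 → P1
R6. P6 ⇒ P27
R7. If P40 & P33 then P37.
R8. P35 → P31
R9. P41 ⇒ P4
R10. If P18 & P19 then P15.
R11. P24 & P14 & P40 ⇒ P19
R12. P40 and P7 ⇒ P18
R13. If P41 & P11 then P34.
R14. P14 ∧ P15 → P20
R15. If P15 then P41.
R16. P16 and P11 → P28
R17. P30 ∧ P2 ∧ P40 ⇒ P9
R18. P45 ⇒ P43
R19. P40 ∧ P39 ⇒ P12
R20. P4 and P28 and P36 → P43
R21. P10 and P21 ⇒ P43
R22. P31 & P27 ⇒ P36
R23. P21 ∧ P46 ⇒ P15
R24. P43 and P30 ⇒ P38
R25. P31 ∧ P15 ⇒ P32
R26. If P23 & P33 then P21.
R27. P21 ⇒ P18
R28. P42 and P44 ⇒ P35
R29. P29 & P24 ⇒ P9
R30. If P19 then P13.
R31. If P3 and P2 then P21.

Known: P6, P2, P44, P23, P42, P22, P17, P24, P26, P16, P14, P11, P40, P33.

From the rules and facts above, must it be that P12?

Forward chaining from the given facts derives: P27, P37, P19, P28, P21, P18, P35, P13, P1, P31, P15, P20, P41, P36, P32, P25, P4, P34, P43.
Rules concluding P12: R3 needs P38; R19 needs P39 — none of these are established.

No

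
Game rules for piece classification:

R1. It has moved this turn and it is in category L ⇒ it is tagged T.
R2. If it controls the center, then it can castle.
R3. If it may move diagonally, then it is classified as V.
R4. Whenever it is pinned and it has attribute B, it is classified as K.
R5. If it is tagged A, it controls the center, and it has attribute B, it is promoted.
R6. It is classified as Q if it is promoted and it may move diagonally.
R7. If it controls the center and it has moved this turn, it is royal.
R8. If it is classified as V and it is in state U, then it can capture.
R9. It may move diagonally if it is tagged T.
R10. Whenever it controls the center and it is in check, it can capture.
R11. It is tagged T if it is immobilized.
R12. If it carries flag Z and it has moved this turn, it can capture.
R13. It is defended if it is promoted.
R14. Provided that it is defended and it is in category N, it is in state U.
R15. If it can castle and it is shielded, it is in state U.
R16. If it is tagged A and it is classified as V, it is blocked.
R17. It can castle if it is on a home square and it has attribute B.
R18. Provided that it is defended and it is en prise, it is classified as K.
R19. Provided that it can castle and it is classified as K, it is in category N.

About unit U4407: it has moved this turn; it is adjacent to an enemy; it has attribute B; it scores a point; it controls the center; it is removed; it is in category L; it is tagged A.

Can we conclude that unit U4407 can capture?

No

Forward chaining from the given facts derives: is tagged T, can castle, is promoted, is royal, may move diagonally, is defended, is classified as V, is classified as Q, is blocked.
Rules concluding "it can capture": R8 needs "it is in state U"; R10 needs "it is in check"; R12 needs "it carries flag Z" — none of these are established.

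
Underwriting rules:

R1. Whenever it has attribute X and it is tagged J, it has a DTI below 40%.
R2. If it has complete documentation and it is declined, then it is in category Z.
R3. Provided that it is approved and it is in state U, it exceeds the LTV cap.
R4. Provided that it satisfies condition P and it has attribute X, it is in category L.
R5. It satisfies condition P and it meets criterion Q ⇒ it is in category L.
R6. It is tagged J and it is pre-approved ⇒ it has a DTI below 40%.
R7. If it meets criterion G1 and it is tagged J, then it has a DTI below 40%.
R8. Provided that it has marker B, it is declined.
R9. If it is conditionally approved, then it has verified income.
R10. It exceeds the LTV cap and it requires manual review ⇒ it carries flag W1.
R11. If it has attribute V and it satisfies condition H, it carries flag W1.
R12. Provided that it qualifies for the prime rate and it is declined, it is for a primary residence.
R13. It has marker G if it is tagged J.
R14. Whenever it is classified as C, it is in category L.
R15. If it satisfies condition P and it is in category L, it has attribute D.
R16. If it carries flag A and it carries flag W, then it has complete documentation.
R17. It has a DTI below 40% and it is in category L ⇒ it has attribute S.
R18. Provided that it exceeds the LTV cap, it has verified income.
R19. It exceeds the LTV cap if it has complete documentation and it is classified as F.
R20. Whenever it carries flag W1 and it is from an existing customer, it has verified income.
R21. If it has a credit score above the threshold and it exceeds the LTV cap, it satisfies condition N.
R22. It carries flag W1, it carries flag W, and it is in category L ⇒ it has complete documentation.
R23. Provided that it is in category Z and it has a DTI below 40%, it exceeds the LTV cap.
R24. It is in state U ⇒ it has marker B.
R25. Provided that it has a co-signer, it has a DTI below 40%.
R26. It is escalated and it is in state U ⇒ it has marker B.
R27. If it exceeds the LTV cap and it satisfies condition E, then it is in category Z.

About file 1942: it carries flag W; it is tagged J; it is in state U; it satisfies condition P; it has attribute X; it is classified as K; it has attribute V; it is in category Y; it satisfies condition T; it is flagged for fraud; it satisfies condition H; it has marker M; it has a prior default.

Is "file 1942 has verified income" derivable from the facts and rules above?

Yes

By R1 (it has attribute X, it is tagged J): it has a DTI below 40%.
By R4 (it satisfies condition P, it has attribute X): it is in category L.
By R11 (it has attribute V, it satisfies condition H): it carries flag W1.
By R22 (it carries flag W1, it carries flag W, it is in category L): it has complete documentation.
By R24 (it is in state U): it has marker B.
By R8 (it has marker B): it is declined.
By R2 (it has complete documentation, it is declined): it is in category Z.
By R23 (it is in category Z, it has a DTI below 40%): it exceeds the LTV cap.
By R18 (it exceeds the LTV cap): it has verified income.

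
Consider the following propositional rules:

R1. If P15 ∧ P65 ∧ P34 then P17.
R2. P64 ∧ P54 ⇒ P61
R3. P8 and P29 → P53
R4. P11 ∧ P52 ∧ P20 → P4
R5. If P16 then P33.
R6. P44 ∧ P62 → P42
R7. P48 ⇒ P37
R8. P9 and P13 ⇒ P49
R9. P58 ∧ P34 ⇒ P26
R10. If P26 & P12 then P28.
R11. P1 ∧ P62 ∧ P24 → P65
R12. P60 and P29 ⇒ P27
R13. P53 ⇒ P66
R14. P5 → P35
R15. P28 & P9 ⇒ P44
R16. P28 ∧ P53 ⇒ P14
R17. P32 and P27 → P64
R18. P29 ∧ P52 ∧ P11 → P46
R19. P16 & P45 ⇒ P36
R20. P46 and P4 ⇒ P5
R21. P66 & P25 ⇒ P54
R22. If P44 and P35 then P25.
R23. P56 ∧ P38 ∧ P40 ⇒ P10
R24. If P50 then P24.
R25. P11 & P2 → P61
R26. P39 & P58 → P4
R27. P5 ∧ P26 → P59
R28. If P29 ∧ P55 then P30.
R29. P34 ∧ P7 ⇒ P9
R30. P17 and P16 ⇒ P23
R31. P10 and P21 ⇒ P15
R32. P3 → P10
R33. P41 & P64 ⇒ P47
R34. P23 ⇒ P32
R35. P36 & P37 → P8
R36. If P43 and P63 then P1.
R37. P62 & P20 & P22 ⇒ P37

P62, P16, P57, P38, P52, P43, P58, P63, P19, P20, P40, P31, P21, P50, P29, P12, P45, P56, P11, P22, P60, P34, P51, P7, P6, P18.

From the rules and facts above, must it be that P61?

Yes

P4  (by R4: P11, P52, P20)
P26  (by R9: P58, P34)
P28  (by R10: P26, P12)
P27  (by R12: P60, P29)
P46  (by R18: P29, P52, P11)
P36  (by R19: P16, P45)
P5  (by R20: P46, P4)
P10  (by R23: P56, P38, P40)
P24  (by R24: P50)
P9  (by R29: P34, P7)
P15  (by R31: P10, P21)
P1  (by R36: P43, P63)
P37  (by R37: P62, P20, P22)
P65  (by R11: P1, P62, P24)
P35  (by R14: P5)
P44  (by R15: P28, P9)
P25  (by R22: P44, P35)
P8  (by R35: P36, P37)
P17  (by R1: P15, P65, P34)
P53  (by R3: P8, P29)
P66  (by R13: P53)
P54  (by R21: P66, P25)
P23  (by R30: P17, P16)
P32  (by R34: P23)
P64  (by R17: P32, P27)
P61  (by R2: P64, P54)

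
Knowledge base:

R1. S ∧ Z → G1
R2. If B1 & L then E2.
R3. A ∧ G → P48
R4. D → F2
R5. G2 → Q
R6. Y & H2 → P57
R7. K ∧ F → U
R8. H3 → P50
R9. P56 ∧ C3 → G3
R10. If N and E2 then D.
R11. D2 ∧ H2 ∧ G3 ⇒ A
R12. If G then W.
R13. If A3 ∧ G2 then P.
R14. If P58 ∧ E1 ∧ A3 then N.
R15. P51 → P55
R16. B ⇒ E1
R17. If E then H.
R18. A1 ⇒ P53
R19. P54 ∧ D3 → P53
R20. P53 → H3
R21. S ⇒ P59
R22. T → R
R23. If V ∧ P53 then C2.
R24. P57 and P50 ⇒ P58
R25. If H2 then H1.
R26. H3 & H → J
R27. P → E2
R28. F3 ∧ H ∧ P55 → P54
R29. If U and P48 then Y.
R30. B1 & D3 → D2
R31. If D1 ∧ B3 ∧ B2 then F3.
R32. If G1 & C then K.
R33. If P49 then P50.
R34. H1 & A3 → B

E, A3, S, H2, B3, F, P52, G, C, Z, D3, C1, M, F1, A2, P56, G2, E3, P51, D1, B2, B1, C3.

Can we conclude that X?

Forward chaining from the given facts derives: G1, Q, G3, W, P, P55, H, P59, H1, E2, D2, F3, K, B, U, A, E1, P54, P48, P53, H3, J, Y, P57, P50, P58, N, D, F2.
No rule has X as its conclusion, and it is not among the given facts.

No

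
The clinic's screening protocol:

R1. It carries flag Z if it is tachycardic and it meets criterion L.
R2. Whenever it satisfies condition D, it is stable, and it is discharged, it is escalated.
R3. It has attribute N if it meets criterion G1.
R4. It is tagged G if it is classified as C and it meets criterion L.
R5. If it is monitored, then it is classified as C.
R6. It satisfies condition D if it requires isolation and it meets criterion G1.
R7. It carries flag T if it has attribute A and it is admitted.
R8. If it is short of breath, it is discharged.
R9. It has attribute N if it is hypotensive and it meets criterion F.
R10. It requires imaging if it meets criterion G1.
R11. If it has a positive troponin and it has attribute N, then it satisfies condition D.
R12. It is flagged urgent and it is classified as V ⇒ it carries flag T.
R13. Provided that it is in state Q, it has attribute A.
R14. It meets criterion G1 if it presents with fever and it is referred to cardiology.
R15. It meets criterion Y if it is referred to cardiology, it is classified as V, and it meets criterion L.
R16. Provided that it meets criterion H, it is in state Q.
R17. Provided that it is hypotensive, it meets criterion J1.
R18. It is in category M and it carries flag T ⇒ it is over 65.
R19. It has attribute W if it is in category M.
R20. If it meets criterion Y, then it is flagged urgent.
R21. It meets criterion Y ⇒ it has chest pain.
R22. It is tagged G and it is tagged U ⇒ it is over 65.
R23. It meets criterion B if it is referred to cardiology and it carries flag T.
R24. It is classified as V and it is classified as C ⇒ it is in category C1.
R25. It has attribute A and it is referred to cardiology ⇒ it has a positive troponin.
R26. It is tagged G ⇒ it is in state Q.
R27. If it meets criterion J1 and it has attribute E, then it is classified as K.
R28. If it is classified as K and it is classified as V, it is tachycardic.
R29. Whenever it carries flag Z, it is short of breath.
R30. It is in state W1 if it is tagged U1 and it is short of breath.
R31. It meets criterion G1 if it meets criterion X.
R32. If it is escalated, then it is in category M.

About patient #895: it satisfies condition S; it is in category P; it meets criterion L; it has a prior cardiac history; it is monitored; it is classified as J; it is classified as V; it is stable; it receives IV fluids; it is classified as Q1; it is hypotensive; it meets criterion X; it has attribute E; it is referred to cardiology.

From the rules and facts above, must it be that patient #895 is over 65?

Yes

By R5 (it is monitored): it is classified as C.
By R15 (it is referred to cardiology, it is classified as V, it meets criterion L): it meets criterion Y.
By R17 (it is hypotensive): it meets criterion J1.
By R20 (it meets criterion Y): it is flagged urgent.
By R27 (it meets criterion J1, it has attribute E): it is classified as K.
By R28 (it is classified as K, it is classified as V): it is tachycardic.
By R31 (it meets criterion X): it meets criterion G1.
By R1 (it is tachycardic, it meets criterion L): it carries flag Z.
By R3 (it meets criterion G1): it has attribute N.
By R4 (it is classified as C, it meets criterion L): it is tagged G.
By R12 (it is flagged urgent, it is classified as V): it carries flag T.
By R26 (it is tagged G): it is in state Q.
By R29 (it carries flag Z): it is short of breath.
By R8 (it is short of breath): it is discharged.
By R13 (it is in state Q): it has attribute A.
By R25 (it has attribute A, it is referred to cardiology): it has a positive troponin.
By R11 (it has a positive troponin, it has attribute N): it satisfies condition D.
By R2 (it satisfies condition D, it is stable, it is discharged): it is escalated.
By R32 (it is escalated): it is in category M.
By R18 (it is in category M, it carries flag T): it is over 65.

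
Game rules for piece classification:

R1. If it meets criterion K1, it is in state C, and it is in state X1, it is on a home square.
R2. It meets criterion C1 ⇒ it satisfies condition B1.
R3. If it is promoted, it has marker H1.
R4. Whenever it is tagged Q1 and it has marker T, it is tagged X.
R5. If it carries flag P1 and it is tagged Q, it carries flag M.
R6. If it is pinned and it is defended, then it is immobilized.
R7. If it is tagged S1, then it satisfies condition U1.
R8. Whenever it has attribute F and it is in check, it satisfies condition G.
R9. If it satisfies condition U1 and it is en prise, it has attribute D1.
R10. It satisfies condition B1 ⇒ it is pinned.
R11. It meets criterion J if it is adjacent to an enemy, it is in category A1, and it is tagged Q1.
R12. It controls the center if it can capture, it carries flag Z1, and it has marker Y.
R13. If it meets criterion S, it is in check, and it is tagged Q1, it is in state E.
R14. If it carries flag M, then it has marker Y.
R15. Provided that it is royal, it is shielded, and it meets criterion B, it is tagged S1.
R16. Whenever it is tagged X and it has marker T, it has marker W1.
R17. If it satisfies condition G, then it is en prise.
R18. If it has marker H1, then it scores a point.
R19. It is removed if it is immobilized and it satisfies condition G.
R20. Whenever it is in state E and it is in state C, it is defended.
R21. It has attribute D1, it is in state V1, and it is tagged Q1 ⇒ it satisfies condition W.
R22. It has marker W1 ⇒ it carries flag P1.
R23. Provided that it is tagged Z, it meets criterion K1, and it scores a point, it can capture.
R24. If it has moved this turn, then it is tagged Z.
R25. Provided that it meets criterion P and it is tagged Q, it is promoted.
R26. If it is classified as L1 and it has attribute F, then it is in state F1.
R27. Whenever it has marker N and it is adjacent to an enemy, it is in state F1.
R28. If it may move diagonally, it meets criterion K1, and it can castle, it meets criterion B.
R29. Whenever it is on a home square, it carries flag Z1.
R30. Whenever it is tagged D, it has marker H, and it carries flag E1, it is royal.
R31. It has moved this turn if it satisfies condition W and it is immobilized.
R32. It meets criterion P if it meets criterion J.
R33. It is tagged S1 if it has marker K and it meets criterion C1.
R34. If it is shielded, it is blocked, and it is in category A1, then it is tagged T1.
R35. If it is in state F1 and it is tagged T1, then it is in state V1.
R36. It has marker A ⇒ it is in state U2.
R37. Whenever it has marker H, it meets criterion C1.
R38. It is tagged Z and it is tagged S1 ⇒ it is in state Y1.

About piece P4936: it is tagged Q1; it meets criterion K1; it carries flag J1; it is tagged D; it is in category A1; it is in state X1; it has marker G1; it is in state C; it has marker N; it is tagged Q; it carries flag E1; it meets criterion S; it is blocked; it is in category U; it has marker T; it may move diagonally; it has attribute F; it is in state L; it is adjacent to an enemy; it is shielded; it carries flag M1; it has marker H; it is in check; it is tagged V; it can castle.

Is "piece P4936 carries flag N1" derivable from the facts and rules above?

No

Forward chaining from the given facts derives: is on a home square, is tagged X, satisfies condition G, meets criterion J, is in state E, has marker W1, is en prise, is defended, carries flag P1, is in state F1, meets criterion B, carries flag Z1, is royal, meets criterion P, is tagged T1, is in state V1, meets criterion C1, satisfies condition B1, carries flag M, is pinned, has marker Y, is tagged S1, is promoted, has marker H1, is immobilized, satisfies condition U1, has attribute D1, scores a point, is removed, satisfies condition W, has moved this turn, is tagged Z, is in state Y1, can capture, controls the center.
No rule has "it carries flag N1" as its conclusion, and it is not among the given facts.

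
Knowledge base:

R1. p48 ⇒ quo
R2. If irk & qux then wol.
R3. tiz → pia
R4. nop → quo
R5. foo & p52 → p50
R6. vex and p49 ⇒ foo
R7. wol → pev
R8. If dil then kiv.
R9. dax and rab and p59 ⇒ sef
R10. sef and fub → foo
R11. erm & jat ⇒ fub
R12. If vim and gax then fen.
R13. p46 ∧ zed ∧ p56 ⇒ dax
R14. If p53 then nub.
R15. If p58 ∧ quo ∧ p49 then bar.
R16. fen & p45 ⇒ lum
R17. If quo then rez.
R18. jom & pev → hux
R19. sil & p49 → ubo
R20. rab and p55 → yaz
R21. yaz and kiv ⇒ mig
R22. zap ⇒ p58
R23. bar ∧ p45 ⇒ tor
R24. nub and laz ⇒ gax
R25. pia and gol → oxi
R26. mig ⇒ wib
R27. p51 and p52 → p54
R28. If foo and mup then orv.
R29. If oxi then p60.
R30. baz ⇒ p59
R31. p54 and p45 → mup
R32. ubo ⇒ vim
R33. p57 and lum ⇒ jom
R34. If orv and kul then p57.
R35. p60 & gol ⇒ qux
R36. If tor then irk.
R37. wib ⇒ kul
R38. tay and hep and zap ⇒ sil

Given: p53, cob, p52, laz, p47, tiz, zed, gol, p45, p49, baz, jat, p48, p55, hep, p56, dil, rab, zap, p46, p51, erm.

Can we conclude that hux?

Forward chaining from the given facts derives: quo, pia, kiv, fub, dax, nub, rez, yaz, mig, p58, gax, oxi, wib, p54, p60, p59, mup, qux, kul, sef, foo, bar, tor, orv, p57, irk, wol, p50, pev.
The only rule concluding hux is R18, which needs jom; that is never established.

No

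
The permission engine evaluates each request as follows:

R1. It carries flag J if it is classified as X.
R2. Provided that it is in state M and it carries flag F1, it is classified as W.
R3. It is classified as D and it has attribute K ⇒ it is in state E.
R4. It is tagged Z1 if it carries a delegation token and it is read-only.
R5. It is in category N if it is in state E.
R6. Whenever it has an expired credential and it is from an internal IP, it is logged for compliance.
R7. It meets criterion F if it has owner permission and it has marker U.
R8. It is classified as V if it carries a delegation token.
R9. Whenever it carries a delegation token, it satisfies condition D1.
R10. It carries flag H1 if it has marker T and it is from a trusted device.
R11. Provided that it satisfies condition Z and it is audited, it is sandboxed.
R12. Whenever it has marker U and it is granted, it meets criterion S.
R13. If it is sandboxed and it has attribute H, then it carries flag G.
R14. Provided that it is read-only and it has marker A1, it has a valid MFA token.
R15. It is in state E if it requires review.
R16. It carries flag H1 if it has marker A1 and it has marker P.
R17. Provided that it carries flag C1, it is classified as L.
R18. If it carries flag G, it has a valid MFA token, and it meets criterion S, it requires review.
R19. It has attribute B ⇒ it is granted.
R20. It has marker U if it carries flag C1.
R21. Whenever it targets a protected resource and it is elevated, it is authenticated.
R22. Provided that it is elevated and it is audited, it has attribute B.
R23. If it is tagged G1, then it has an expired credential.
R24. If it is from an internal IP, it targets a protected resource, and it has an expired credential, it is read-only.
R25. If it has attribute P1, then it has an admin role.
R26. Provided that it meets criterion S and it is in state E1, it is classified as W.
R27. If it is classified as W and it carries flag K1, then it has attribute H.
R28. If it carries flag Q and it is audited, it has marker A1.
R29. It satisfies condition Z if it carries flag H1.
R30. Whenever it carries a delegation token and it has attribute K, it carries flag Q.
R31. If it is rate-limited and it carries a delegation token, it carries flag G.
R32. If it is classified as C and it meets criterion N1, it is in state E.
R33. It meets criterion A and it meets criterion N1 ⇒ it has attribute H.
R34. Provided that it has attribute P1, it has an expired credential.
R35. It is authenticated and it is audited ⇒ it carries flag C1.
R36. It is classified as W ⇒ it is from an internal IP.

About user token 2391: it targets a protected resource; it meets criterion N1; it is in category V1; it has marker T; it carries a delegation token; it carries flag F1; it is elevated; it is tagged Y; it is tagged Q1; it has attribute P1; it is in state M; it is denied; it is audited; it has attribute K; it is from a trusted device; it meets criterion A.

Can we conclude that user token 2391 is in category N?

By R2 (it is in state M, it carries flag F1): it is classified as W.
By R10 (it has marker T, it is from a trusted device): it carries flag H1.
By R21 (it targets a protected resource, it is elevated): it is authenticated.
By R22 (it is elevated, it is audited): it has attribute B.
By R29 (it carries flag H1): it satisfies condition Z.
By R30 (it carries a delegation token, it has attribute K): it carries flag Q.
By R33 (it meets criterion A, it meets criterion N1): it has attribute H.
By R34 (it has attribute P1): it has an expired credential.
By R35 (it is authenticated, it is audited): it carries flag C1.
By R36 (it is classified as W): it is from an internal IP.
By R11 (it satisfies condition Z, it is audited): it is sandboxed.
By R13 (it is sandboxed, it has attribute H): it carries flag G.
By R19 (it has attribute B): it is granted.
By R20 (it carries flag C1): it has marker U.
By R24 (it is from an internal IP, it targets a protected resource, it has an expired credential): it is read-only.
By R28 (it carries flag Q, it is audited): it has marker A1.
By R12 (it has marker U, it is granted): it meets criterion S.
By R14 (it is read-only, it has marker A1): it has a valid MFA token.
By R18 (it carries flag G, it has a valid MFA token, it meets criterion S): it requires review.
By R15 (it requires review): it is in state E.
By R5 (it is in state E): it is in category N.

Yes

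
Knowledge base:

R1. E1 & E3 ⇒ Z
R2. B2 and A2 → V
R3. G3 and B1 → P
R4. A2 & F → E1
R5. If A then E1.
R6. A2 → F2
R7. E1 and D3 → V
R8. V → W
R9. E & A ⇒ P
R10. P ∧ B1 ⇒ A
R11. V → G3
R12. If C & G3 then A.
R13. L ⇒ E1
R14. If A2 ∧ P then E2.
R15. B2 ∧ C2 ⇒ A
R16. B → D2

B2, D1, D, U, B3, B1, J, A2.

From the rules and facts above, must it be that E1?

V  (by R2: B2, A2)
G3  (by R11: V)
P  (by R3: G3, B1)
A  (by R10: P, B1)
E1  (by R5: A)

Yes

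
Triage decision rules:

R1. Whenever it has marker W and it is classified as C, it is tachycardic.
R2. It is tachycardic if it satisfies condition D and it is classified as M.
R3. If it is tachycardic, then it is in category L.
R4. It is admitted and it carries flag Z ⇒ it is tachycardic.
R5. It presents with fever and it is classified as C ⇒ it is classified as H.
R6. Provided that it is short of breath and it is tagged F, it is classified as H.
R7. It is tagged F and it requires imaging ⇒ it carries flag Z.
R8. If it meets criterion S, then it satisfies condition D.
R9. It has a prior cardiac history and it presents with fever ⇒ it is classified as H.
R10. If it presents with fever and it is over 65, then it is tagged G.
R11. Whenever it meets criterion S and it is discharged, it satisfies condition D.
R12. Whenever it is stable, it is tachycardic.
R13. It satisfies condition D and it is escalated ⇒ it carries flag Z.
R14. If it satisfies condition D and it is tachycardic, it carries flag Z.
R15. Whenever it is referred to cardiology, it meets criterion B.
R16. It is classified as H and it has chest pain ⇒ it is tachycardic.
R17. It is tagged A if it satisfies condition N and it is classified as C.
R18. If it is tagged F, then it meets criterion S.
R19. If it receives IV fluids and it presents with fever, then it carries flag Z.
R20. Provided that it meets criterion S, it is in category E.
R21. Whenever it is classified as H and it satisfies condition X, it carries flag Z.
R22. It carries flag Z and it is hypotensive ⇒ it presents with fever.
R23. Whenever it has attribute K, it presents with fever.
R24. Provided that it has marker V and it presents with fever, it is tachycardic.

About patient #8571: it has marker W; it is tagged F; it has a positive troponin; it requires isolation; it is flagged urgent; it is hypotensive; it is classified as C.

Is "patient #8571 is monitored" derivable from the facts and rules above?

Forward chaining from the given facts derives: is tachycardic, is in category L, meets criterion S, is in category E, satisfies condition D, carries flag Z, presents with fever, is classified as H.
No rule has "it is monitored" as its conclusion, and it is not among the given facts.

No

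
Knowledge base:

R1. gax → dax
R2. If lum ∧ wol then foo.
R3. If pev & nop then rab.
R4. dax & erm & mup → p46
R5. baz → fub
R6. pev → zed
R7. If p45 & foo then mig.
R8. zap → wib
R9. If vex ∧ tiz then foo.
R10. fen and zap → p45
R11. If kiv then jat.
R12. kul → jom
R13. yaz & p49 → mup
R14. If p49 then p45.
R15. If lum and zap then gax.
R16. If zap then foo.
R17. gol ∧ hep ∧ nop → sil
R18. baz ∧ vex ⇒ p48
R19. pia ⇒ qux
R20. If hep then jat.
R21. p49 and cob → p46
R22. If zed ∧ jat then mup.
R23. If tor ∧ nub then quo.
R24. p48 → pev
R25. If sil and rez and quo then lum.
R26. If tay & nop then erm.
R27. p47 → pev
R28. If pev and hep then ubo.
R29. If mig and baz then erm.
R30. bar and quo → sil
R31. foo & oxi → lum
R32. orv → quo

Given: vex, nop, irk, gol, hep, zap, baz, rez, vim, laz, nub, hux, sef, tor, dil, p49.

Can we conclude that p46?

p45  (by R14: p49)
foo  (by R16: zap)
sil  (by R17: gol, hep, nop)
p48  (by R18: baz, vex)
jat  (by R20: hep)
quo  (by R23: tor, nub)
pev  (by R24: p48)
lum  (by R25: sil, rez, quo)
zed  (by R6: pev)
mig  (by R7: p45, foo)
gax  (by R15: lum, zap)
mup  (by R22: zed, jat)
erm  (by R29: mig, baz)
dax  (by R1: gax)
p46  (by R4: dax, erm, mup)

Yes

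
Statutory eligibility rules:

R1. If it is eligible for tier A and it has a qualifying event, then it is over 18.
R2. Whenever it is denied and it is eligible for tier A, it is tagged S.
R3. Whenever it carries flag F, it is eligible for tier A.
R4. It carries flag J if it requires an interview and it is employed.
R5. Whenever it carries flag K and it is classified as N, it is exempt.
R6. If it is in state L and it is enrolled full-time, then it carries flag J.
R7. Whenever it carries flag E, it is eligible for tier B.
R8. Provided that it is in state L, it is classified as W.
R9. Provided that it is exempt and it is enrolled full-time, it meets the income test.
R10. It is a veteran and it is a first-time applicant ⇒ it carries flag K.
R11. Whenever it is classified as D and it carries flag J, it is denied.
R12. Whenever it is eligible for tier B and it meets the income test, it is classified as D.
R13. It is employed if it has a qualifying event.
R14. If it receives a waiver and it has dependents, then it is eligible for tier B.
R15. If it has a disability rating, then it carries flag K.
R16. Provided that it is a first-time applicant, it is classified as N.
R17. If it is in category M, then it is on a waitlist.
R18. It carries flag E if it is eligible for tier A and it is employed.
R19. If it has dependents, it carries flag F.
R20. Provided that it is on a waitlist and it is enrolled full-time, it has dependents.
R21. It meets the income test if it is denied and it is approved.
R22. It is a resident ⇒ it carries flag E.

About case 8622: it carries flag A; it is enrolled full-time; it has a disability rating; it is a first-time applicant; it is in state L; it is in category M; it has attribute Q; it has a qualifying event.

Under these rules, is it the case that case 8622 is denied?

By R6 (it is in state L, it is enrolled full-time): it carries flag J.
By R13 (it has a qualifying event): it is employed.
By R15 (it has a disability rating): it carries flag K.
By R16 (it is a first-time applicant): it is classified as N.
By R17 (it is in category M): it is on a waitlist.
By R20 (it is on a waitlist, it is enrolled full-time): it has dependents.
By R5 (it carries flag K, it is classified as N): it is exempt.
By R9 (it is exempt, it is enrolled full-time): it meets the income test.
By R19 (it has dependents): it carries flag F.
By R3 (it carries flag F): it is eligible for tier A.
By R18 (it is eligible for tier A, it is employed): it carries flag E.
By R7 (it carries flag E): it is eligible for tier B.
By R12 (it is eligible for tier B, it meets the income test): it is classified as D.
By R11 (it is classified as D, it carries flag J): it is denied.

Yes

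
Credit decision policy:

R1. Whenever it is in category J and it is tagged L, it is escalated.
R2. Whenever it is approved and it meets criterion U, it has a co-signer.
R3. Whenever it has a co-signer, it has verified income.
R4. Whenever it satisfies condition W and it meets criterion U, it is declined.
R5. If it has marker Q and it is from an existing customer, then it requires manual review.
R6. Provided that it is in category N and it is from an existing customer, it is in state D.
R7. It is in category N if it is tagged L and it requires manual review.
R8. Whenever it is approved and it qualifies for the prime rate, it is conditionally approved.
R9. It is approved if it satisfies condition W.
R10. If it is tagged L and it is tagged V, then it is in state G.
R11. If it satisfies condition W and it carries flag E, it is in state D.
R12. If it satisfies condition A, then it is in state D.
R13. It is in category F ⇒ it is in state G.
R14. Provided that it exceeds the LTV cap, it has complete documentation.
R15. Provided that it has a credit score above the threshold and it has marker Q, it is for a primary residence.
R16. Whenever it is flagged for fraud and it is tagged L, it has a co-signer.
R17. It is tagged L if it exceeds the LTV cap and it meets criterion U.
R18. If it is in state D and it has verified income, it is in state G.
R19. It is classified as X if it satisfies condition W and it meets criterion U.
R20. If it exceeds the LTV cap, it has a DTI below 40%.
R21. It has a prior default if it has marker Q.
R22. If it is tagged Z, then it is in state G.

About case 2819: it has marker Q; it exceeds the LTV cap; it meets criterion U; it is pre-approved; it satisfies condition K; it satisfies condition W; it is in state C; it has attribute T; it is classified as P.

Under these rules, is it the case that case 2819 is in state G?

No

Forward chaining from the given facts derives: is declined, is approved, has complete documentation, is tagged L, is classified as X, has a DTI below 40%, has a prior default, has a co-signer, has verified income.
Rules concluding "it is in state G": R10 needs "it is tagged V"; R13 needs "it is in category F"; R18 needs "it is in state D"; R22 needs "it is tagged Z" — none of these are established.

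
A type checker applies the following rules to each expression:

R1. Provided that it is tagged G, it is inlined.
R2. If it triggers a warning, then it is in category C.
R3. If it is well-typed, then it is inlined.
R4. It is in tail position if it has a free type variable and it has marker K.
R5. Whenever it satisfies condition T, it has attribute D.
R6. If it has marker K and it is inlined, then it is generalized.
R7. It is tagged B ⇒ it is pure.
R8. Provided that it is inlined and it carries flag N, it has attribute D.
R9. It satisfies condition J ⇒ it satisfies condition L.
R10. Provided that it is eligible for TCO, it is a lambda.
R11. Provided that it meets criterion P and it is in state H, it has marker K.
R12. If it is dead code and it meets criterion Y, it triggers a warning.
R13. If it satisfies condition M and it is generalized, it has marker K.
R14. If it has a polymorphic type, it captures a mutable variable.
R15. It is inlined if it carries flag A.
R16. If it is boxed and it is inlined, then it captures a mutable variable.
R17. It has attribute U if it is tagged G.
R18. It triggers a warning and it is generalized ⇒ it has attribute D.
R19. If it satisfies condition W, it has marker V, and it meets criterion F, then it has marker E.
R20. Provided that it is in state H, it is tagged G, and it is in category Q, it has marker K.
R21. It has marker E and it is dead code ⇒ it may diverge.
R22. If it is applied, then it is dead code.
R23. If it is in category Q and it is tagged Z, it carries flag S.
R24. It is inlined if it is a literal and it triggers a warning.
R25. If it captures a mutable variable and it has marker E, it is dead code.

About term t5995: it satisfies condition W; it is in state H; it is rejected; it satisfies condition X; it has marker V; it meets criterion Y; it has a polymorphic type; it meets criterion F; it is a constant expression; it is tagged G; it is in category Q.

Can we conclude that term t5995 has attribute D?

Yes

By R1 (it is tagged G): it is inlined.
By R14 (it has a polymorphic type): it captures a mutable variable.
By R19 (it satisfies condition W, it has marker V, it meets criterion F): it has marker E.
By R20 (it is in state H, it is tagged G, it is in category Q): it has marker K.
By R25 (it captures a mutable variable, it has marker E): it is dead code.
By R6 (it has marker K, it is inlined): it is generalized.
By R12 (it is dead code, it meets criterion Y): it triggers a warning.
By R18 (it triggers a warning, it is generalized): it has attribute D.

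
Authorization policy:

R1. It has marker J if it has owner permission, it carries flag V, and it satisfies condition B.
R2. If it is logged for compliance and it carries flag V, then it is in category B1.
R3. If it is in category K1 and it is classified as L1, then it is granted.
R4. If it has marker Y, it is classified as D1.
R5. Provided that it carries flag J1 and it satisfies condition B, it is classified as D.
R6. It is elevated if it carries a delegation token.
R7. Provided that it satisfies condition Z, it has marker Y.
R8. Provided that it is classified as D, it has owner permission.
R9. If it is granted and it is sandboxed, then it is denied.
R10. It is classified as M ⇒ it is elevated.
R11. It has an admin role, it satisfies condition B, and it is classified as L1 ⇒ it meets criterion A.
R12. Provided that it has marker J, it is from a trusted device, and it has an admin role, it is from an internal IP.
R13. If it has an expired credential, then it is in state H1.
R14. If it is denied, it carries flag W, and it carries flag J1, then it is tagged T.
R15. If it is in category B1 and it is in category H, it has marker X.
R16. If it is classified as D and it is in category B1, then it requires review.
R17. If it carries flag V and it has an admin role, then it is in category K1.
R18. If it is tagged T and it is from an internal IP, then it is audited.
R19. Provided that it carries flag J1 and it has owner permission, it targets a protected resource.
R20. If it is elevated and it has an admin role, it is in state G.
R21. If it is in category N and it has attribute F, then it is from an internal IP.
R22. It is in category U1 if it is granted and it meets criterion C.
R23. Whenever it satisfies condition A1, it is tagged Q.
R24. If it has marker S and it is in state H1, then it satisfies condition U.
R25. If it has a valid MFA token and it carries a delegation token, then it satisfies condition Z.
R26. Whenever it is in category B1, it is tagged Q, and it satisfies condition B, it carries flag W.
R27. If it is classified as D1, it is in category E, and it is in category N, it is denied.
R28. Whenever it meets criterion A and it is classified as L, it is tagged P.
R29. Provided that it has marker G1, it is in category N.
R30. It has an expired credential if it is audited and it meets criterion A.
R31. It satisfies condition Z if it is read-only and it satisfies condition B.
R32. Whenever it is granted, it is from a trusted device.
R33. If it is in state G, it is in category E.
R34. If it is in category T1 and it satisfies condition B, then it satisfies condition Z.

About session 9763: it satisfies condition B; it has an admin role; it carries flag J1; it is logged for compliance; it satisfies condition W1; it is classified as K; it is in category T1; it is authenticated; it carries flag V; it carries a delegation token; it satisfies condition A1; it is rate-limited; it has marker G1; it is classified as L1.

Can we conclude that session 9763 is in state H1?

Yes

By R2 (it is logged for compliance, it carries flag V): it is in category B1.
By R5 (it carries flag J1, it satisfies condition B): it is classified as D.
By R6 (it carries a delegation token): it is elevated.
By R8 (it is classified as D): it has owner permission.
By R11 (it has an admin role, it satisfies condition B, it is classified as L1): it meets criterion A.
By R17 (it carries flag V, it has an admin role): it is in category K1.
By R20 (it is elevated, it has an admin role): it is in state G.
By R23 (it satisfies condition A1): it is tagged Q.
By R26 (it is in category B1, it is tagged Q, it satisfies condition B): it carries flag W.
By R29 (it has marker G1): it is in category N.
By R33 (it is in state G): it is in category E.
By R34 (it is in category T1, it satisfies condition B): it satisfies condition Z.
By R1 (it has owner permission, it carries flag V, it satisfies condition B): it has marker J.
By R3 (it is in category K1, it is classified as L1): it is granted.
By R7 (it satisfies condition Z): it has marker Y.
By R32 (it is granted): it is from a trusted device.
By R4 (it has marker Y): it is classified as D1.
By R12 (it has marker J, it is from a trusted device, it has an admin role): it is from an internal IP.
By R27 (it is classified as D1, it is in category E, it is in category N): it is denied.
By R14 (it is denied, it carries flag W, it carries flag J1): it is tagged T.
By R18 (it is tagged T, it is from an internal IP): it is audited.
By R30 (it is audited, it meets criterion A): it has an expired credential.
By R13 (it has an expired credential): it is in state H1.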